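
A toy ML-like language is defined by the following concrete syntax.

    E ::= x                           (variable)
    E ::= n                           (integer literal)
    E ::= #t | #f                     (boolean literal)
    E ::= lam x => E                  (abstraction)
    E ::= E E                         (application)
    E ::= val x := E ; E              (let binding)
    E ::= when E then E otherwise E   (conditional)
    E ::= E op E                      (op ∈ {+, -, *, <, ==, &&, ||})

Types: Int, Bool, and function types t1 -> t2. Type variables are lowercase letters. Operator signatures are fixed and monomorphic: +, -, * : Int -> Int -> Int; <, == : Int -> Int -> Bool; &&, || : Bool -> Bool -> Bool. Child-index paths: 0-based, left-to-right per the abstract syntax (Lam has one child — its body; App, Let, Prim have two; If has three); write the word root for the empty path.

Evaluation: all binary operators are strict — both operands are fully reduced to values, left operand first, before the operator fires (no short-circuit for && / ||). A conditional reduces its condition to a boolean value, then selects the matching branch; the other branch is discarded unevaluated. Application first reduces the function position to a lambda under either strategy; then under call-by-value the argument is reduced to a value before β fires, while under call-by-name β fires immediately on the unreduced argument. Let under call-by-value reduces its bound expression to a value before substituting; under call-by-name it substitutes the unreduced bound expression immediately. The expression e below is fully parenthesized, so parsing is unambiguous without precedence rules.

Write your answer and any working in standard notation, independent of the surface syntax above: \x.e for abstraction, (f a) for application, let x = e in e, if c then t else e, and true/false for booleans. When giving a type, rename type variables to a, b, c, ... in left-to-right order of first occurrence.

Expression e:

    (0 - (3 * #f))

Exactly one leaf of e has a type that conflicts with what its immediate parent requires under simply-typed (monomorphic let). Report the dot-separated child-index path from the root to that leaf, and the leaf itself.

Trace:
  unify Int ~ Int
  unify Int ~ Int
  unify Bool ~ Int
  FAIL: mismatch Bool ~ Int

Answer: 1.1 : false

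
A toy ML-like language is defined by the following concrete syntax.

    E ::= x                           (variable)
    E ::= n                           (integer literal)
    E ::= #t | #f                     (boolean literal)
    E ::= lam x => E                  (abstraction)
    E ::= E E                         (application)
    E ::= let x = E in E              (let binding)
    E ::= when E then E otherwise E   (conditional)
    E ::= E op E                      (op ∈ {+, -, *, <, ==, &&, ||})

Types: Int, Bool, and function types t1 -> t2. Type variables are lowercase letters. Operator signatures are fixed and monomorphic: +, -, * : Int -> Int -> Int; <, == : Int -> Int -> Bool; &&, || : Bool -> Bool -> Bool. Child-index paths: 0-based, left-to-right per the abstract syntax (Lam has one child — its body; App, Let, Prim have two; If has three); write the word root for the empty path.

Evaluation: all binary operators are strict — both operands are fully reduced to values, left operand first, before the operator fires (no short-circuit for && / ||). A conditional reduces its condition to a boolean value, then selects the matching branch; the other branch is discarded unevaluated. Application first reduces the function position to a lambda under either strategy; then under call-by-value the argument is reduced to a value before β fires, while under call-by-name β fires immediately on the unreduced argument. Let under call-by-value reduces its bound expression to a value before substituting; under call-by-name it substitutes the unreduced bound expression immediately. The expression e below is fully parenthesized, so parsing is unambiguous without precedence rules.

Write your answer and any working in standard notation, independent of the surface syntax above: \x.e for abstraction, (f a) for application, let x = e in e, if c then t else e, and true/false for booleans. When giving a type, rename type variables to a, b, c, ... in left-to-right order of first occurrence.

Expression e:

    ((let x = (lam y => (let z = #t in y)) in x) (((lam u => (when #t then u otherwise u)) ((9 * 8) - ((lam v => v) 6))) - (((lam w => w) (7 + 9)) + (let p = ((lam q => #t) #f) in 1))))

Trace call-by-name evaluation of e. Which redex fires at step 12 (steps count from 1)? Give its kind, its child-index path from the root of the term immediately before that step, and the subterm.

Derivation:
step 0: ((let x = (\y.(let z = true in y)) in x) (((\u.(if true then u else u)) ((9 * 8) - ((\v.v) 6))) - (((\w.w) (7 + 9)) + (let p = ((\q.true) false) in 1))))
step 1: [let@0] ((\y.(let z = true in y)) (((\u.(if true then u else u)) ((9 * 8) - ((\v.v) 6))) - (((\w.w) (7 + 9)) + (let p = ((\q.true) false) in 1))))
step 2: [beta@root] (let z = true in (((\u.(if true then u else u)) ((9 * 8) - ((\v.v) 6))) - (((\w.w) (7 + 9)) + (let p = ((\q.true) false) in 1))))
step 3: [let@root] (((\u.(if true then u else u)) ((9 * 8) - ((\v.v) 6))) - (((\w.w) (7 + 9)) + (let p = ((\q.true) false) in 1)))
step 4: [beta@0] ((if true then ((9 * 8) - ((\v.v) 6)) else ((9 * 8) - ((\v.v) 6))) - (((\w.w) (7 + 9)) + (let p = ((\q.true) false) in 1)))
step 5: [if@0] (((9 * 8) - ((\v.v) 6)) - (((\w.w) (7 + 9)) + (let p = ((\q.true) false) in 1)))
step 6: [delta@0.0] ((72 - ((\v.v) 6)) - (((\w.w) (7 + 9)) + (let p = ((\q.true) false) in 1)))
step 7: [beta@0.1] ((72 - 6) - (((\w.w) (7 + 9)) + (let p = ((\q.true) false) in 1)))
step 8: [delta@0] (66 - (((\w.w) (7 + 9)) + (let p = ((\q.true) false) in 1)))
step 9: [beta@1.0] (66 - ((7 + 9) + (let p = ((\q.true) false) in 1)))
step 10: [delta@1.0] (66 - (16 + (let p = ((\q.true) false) in 1)))
step 11: [let@1.1] (66 - (16 + 1))
step 12: [delta@1] (66 - 17)

Answer: delta at 1 : (16 + 1)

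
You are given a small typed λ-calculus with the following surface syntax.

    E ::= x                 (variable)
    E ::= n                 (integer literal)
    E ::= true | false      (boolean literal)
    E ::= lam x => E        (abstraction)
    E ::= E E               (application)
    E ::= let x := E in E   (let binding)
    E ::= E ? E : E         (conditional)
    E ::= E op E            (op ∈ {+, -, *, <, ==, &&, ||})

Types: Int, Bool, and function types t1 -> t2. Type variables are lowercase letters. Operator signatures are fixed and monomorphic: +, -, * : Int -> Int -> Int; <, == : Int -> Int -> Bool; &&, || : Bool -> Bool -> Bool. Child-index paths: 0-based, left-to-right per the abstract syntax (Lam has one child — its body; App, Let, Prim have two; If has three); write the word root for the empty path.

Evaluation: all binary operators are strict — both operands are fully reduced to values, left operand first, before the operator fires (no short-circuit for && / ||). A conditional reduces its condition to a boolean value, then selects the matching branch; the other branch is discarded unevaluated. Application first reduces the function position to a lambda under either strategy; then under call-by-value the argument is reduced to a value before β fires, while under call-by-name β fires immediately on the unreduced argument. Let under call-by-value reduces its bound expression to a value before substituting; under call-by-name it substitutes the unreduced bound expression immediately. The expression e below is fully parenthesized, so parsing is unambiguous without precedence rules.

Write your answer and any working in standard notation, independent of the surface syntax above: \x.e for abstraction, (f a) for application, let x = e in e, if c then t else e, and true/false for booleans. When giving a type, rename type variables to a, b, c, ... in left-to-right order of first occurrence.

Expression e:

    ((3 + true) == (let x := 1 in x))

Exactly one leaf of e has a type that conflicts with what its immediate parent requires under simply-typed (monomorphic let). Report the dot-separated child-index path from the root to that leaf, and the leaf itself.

Answer: 0.1 : true

Trace:
  unify Int ~ Int
  unify Bool ~ Int
  FAIL: mismatch Bool ~ Int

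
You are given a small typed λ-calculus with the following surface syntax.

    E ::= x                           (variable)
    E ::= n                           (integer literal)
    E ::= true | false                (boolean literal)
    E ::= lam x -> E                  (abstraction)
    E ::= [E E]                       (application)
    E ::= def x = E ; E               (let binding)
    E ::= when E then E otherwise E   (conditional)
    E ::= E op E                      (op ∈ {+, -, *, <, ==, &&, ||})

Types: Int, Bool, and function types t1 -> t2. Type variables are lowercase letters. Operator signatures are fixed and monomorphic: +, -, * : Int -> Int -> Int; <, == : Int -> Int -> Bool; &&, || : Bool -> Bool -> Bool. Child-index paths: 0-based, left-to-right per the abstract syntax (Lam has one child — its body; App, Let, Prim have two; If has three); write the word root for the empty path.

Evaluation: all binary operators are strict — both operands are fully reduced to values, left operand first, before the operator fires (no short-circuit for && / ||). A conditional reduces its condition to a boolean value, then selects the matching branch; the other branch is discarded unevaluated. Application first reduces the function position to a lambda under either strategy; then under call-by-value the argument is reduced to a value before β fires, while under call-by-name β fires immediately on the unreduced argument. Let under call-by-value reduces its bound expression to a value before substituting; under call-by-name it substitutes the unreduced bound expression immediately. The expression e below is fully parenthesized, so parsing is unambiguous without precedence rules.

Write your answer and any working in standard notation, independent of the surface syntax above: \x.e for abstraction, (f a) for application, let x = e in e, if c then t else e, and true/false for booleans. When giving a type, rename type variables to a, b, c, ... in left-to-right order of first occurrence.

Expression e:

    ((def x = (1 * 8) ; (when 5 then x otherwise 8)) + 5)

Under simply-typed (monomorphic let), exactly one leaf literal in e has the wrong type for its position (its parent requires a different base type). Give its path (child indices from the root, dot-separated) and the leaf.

Answer: 0.1.0 : 5

Derivation:
  unify Int ~ Int
  unify Int ~ Int
let x : Int
  unify Int ~ Bool
  FAIL: mismatch Int ~ Bool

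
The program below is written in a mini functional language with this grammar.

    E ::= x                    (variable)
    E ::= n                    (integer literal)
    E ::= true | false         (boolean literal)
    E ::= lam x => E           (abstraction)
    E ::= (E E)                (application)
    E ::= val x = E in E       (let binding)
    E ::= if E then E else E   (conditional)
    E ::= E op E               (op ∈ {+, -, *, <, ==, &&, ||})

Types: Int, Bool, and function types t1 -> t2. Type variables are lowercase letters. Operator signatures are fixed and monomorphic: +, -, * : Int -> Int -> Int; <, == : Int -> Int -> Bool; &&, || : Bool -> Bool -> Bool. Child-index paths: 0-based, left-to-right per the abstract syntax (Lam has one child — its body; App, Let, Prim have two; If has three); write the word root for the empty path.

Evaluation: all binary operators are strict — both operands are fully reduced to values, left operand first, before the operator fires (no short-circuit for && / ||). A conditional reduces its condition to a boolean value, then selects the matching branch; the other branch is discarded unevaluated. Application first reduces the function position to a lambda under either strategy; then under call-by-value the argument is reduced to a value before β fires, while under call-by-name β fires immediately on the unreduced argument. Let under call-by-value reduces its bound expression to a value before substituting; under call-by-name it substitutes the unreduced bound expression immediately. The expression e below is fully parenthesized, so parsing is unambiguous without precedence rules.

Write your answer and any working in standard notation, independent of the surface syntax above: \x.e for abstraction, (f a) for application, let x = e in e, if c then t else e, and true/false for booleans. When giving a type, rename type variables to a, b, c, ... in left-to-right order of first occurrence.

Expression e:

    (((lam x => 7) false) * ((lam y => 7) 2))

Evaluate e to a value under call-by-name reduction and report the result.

Derivation:
step 0: (((\x.7) false) * ((\y.7) 2))
step 1: [beta@0] (7 * ((\y.7) 2))
step 2: [beta@1] (7 * 7)
step 3: [delta@root] 49

Answer: 49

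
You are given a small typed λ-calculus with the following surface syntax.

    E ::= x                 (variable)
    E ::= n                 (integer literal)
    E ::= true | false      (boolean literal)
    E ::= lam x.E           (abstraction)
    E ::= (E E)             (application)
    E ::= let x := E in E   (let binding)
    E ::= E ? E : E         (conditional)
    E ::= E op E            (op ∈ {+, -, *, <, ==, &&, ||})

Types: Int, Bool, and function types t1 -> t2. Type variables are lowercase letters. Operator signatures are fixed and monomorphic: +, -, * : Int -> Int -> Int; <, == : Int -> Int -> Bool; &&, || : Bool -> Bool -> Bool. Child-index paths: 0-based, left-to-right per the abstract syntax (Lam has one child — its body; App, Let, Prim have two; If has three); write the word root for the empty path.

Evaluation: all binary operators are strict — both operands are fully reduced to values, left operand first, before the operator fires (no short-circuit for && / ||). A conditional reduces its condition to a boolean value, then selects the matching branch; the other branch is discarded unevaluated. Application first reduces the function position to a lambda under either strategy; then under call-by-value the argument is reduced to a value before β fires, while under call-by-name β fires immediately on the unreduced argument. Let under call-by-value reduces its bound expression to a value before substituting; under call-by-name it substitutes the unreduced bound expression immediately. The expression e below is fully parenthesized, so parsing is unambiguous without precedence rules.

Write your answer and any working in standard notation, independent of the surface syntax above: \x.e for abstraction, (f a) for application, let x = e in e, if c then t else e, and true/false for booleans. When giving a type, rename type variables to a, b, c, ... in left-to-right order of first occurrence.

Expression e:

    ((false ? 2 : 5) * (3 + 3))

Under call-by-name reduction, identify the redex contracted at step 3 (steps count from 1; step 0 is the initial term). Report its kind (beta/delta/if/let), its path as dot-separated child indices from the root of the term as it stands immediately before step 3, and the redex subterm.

Answer: delta at root : (5 * 6)

Trace:
step 0: ((if false then 2 else 5) * (3 + 3))
step 1: [if@0] (5 * (3 + 3))
step 2: [delta@1] (5 * 6)
step 3: [delta@root] 30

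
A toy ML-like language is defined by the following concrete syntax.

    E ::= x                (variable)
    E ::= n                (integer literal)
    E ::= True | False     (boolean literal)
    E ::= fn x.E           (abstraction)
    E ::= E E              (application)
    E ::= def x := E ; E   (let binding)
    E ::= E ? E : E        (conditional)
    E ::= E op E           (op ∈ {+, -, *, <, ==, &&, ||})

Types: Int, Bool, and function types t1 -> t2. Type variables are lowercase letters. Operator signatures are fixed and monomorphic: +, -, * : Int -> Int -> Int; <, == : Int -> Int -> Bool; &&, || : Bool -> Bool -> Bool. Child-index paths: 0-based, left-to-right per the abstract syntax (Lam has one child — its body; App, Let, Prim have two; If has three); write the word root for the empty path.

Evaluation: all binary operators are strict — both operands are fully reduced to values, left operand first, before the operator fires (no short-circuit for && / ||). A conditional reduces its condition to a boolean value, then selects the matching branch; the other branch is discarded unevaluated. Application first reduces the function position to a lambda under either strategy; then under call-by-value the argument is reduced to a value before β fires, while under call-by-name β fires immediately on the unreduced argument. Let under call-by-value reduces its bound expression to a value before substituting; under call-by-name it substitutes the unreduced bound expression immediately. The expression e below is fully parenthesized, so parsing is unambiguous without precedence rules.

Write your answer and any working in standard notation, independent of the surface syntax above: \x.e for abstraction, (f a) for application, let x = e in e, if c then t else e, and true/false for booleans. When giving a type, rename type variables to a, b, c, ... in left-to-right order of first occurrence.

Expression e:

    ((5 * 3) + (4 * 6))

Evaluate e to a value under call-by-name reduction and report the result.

Trace:
step 0: ((5 * 3) + (4 * 6))
step 1: [delta@0] (15 + (4 * 6))
step 2: [delta@1] (15 + 24)
step 3: [delta@root] 39

Answer: 39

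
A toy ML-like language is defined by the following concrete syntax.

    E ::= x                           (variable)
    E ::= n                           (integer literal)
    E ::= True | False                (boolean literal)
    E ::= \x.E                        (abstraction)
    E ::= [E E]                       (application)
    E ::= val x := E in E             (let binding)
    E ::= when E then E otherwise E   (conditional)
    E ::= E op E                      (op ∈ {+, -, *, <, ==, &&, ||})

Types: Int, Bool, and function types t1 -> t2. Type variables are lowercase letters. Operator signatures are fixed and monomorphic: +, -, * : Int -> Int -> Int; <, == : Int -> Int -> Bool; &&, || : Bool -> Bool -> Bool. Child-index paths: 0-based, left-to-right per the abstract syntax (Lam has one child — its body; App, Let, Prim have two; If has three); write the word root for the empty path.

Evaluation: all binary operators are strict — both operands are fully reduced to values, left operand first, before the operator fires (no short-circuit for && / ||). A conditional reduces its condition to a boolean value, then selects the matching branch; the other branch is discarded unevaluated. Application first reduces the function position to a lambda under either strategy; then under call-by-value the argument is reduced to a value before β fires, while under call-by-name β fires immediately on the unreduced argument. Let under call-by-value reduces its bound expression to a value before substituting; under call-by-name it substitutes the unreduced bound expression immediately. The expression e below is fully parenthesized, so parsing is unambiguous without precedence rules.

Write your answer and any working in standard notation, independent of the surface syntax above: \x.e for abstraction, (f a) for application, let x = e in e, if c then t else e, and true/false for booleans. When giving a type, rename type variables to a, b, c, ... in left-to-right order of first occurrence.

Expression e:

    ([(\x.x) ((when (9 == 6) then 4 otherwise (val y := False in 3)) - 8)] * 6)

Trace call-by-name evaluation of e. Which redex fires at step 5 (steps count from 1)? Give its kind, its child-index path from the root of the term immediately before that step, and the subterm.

Trace:
step 0: (((\x.x) ((if (9 == 6) then 4 else (let y = false in 3)) - 8)) * 6)
step 1: [beta@0] (((if (9 == 6) then 4 else (let y = false in 3)) - 8) * 6)
step 2: [delta@0.0.0] (((if false then 4 else (let y = false in 3)) - 8) * 6)
step 3: [if@0.0] (((let y = false in 3) - 8) * 6)
step 4: [let@0.0] ((3 - 8) * 6)
step 5: [delta@0] (-5 * 6)

Answer: delta at 0 : (3 - 8)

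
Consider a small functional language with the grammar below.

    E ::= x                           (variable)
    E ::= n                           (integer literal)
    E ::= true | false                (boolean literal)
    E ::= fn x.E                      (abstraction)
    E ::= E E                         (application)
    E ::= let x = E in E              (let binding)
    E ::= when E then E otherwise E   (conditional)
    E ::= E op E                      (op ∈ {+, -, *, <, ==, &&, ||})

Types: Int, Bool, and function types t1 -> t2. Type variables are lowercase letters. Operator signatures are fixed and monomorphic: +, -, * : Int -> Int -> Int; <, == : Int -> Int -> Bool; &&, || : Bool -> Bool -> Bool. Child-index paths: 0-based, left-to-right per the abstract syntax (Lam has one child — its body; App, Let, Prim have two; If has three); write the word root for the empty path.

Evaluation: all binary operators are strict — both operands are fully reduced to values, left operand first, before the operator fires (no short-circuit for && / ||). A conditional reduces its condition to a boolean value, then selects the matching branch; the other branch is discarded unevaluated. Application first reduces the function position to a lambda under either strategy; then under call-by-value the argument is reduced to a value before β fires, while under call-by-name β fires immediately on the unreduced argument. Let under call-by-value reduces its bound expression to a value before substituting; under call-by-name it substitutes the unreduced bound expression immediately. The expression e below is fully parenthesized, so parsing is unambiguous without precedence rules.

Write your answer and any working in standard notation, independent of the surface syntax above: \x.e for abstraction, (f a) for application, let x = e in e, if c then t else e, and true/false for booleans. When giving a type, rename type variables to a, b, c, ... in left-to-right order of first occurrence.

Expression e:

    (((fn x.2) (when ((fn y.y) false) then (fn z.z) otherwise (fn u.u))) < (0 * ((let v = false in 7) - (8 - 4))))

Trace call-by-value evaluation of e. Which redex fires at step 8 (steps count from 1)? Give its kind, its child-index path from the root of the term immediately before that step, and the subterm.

Working:
step 0: (((\x.2) (if ((\y.y) false) then (\z.z) else (\u.u))) < (0 * ((let v = false in 7) - (8 - 4))))
step 1: [beta@0.1.0] (((\x.2) (if false then (\z.z) else (\u.u))) < (0 * ((let v = false in 7) - (8 - 4))))
step 2: [if@0.1] (((\x.2) (\u.u)) < (0 * ((let v = false in 7) - (8 - 4))))
step 3: [beta@0] (2 < (0 * ((let v = false in 7) - (8 - 4))))
step 4: [let@1.1.0] (2 < (0 * (7 - (8 - 4))))
step 5: [delta@1.1.1] (2 < (0 * (7 - 4)))
step 6: [delta@1.1] (2 < (0 * 3))
step 7: [delta@1] (2 < 0)
step 8: [delta@root] false

Answer: delta at root : (2 < 0)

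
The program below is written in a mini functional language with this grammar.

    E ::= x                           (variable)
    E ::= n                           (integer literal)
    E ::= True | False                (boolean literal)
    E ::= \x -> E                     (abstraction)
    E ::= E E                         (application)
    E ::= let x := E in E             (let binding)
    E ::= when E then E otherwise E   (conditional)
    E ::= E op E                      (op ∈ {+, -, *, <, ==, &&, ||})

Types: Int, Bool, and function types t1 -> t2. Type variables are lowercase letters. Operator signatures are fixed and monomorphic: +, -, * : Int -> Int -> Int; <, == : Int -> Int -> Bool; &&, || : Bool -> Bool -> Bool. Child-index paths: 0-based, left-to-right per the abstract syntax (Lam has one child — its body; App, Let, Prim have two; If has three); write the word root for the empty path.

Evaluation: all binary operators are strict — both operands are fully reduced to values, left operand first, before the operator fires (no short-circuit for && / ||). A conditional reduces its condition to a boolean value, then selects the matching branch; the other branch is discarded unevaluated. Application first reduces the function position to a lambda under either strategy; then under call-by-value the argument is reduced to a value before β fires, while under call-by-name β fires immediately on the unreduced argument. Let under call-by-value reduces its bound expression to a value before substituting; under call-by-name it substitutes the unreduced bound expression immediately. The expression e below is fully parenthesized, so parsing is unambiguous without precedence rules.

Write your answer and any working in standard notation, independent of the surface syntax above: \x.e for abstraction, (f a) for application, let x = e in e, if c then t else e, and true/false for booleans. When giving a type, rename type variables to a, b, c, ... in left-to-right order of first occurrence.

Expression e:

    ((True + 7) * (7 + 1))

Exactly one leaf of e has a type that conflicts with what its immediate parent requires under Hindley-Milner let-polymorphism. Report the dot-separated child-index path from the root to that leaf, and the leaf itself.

Trace:
  unify Bool ~ Int
  FAIL: mismatch Bool ~ Int

Answer: 0.0 : true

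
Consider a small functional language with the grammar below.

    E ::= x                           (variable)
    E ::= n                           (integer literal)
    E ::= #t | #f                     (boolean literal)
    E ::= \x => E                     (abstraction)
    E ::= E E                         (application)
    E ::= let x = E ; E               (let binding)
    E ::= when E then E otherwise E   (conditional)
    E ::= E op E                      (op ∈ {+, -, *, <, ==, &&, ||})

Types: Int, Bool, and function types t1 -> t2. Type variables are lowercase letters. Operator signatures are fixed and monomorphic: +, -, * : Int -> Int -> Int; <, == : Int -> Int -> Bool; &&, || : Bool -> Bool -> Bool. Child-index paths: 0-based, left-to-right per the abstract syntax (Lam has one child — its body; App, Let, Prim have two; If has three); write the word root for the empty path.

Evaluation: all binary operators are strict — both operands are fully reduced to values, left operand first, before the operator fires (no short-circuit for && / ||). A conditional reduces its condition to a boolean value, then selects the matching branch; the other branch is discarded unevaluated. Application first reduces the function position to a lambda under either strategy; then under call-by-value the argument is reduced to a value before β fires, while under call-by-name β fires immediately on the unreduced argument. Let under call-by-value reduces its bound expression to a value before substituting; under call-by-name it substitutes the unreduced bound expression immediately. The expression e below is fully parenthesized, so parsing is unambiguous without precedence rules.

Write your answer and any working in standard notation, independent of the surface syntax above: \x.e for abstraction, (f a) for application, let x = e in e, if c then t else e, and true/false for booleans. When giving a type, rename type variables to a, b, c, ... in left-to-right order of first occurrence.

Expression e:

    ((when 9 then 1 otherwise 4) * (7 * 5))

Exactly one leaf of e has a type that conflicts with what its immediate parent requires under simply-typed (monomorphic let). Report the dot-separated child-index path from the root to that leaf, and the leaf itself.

Trace:
  unify Int ~ Bool
  FAIL: mismatch Int ~ Bool

Answer: 0.0 : 9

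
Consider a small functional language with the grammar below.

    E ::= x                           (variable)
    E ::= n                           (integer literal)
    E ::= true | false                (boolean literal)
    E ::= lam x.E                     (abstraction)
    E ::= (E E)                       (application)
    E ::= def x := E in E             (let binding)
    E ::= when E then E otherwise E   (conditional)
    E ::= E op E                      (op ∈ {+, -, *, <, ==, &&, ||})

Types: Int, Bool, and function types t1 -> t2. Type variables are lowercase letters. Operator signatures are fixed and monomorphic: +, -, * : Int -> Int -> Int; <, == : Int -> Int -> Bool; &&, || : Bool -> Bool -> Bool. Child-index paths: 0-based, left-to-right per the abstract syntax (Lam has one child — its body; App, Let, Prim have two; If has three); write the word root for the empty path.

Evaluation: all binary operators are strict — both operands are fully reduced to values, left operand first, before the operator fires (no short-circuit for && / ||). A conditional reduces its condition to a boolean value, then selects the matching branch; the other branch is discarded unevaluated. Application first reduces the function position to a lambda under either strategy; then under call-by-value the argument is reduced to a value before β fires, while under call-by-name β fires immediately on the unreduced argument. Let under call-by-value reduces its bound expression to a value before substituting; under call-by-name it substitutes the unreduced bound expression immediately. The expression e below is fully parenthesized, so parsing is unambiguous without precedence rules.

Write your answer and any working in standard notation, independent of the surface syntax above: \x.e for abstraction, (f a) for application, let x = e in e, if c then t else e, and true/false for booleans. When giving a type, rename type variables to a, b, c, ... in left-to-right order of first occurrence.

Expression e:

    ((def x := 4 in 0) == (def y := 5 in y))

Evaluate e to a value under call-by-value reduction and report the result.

Answer: false

Derivation:
step 0: ((let x = 4 in 0) == (let y = 5 in y))
step 1: [let@0] (0 == (let y = 5 in y))
step 2: [let@1] (0 == 5)
step 3: [delta@root] false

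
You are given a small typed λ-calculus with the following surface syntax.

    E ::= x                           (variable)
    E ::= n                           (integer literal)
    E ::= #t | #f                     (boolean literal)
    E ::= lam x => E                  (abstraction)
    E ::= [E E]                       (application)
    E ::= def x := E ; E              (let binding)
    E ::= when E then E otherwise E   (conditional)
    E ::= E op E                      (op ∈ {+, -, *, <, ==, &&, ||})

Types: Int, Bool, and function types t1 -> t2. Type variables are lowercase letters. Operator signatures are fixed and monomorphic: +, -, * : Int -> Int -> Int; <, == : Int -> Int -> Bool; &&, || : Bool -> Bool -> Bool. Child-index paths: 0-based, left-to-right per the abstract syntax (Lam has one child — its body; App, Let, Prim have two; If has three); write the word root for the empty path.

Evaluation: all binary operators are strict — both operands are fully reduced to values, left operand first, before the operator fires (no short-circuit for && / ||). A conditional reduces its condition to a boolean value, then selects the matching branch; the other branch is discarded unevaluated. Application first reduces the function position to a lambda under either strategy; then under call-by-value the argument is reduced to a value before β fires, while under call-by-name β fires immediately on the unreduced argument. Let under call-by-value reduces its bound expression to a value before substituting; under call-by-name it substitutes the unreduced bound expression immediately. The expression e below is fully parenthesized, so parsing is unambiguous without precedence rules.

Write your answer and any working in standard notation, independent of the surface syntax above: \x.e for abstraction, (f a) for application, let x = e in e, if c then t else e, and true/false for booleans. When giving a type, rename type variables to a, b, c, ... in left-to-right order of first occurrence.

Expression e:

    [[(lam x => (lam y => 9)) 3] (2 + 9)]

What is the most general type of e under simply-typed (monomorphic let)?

Answer: Int

Working:
\y._ : b -> Int
\x._ : a -> b -> Int
  unify a -> b -> Int ~ Int -> c
  unify a ~ Int
  unify b -> Int ~ c
_ _ : b -> Int
  unify Int ~ Int
  unify Int ~ Int
  unify b -> Int ~ Int -> d
  unify b ~ Int
  unify Int ~ d
_ _ : Int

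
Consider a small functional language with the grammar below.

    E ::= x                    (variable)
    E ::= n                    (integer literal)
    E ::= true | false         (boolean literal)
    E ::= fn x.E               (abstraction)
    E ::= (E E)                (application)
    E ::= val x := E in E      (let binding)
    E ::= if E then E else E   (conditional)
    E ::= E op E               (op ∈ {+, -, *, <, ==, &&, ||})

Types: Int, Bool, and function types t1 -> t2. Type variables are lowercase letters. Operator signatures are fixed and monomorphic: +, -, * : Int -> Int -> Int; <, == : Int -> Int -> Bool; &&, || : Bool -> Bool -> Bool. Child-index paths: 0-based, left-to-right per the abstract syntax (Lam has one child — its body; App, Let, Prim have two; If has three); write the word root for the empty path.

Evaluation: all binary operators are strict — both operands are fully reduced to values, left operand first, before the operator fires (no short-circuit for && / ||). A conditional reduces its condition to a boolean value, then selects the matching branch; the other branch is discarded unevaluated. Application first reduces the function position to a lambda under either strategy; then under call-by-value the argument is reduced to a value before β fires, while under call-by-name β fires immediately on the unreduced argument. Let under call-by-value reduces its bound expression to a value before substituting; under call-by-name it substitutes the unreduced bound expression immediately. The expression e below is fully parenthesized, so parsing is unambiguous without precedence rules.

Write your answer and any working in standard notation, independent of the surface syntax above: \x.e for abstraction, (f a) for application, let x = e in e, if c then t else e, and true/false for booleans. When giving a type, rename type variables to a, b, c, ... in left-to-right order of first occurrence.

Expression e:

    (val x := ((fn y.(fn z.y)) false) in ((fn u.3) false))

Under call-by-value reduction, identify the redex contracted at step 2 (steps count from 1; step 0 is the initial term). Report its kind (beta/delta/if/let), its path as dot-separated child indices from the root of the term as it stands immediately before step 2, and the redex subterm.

Working:
step 0: (let x = ((\y.(\z.y)) false) in ((\u.3) false))
step 1: [beta@0] (let x = (\z.false) in ((\u.3) false))
step 2: [let@root] ((\u.3) false)

Answer: let at root : (let x = (\z.false) in ((\u.3) false))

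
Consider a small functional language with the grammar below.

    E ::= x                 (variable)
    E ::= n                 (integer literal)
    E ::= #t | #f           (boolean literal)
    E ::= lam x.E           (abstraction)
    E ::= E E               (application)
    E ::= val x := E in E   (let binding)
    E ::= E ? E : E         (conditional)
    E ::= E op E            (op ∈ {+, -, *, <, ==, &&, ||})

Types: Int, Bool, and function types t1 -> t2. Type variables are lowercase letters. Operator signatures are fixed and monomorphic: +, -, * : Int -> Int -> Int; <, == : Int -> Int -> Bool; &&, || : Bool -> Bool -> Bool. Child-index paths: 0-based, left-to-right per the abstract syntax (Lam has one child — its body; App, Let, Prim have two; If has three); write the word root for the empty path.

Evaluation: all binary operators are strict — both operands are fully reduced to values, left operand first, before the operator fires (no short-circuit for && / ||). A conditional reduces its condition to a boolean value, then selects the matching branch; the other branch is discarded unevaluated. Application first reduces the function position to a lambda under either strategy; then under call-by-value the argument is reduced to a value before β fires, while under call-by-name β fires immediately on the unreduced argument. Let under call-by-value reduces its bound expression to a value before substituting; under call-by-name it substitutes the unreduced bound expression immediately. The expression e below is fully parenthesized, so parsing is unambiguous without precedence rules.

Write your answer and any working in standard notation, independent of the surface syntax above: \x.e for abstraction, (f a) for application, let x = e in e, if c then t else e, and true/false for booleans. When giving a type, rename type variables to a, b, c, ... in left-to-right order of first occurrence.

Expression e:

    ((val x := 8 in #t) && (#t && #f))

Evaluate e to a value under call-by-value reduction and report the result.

Answer: false

Trace:
step 0: ((let x = 8 in true) && (true && false))
step 1: [let@0] (true && (true && false))
step 2: [delta@1] (true && false)
step 3: [delta@root] false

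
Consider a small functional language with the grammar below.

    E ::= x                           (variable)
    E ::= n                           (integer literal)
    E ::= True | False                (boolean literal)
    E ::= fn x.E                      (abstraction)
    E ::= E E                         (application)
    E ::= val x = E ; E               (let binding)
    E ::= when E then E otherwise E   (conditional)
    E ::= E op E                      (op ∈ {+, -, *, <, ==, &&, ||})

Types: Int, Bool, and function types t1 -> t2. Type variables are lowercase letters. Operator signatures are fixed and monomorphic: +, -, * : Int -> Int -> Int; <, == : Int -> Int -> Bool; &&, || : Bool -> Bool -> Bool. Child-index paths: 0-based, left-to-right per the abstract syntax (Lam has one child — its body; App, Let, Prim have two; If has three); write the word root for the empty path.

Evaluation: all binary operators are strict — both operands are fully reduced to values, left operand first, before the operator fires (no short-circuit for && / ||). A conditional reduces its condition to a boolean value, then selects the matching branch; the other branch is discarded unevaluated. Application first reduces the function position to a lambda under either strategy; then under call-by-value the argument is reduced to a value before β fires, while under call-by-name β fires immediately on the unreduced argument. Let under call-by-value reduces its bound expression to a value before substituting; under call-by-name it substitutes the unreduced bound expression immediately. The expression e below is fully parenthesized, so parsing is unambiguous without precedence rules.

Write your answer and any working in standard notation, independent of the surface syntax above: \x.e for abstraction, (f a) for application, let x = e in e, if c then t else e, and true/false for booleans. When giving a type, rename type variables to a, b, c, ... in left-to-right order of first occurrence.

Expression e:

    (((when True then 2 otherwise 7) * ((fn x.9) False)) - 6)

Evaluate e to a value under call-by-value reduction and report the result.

Derivation:
step 0: (((if true then 2 else 7) * ((\x.9) false)) - 6)
step 1: [if@0.0] ((2 * ((\x.9) false)) - 6)
step 2: [beta@0.1] ((2 * 9) - 6)
step 3: [delta@0] (18 - 6)
step 4: [delta@root] 12

Answer: 12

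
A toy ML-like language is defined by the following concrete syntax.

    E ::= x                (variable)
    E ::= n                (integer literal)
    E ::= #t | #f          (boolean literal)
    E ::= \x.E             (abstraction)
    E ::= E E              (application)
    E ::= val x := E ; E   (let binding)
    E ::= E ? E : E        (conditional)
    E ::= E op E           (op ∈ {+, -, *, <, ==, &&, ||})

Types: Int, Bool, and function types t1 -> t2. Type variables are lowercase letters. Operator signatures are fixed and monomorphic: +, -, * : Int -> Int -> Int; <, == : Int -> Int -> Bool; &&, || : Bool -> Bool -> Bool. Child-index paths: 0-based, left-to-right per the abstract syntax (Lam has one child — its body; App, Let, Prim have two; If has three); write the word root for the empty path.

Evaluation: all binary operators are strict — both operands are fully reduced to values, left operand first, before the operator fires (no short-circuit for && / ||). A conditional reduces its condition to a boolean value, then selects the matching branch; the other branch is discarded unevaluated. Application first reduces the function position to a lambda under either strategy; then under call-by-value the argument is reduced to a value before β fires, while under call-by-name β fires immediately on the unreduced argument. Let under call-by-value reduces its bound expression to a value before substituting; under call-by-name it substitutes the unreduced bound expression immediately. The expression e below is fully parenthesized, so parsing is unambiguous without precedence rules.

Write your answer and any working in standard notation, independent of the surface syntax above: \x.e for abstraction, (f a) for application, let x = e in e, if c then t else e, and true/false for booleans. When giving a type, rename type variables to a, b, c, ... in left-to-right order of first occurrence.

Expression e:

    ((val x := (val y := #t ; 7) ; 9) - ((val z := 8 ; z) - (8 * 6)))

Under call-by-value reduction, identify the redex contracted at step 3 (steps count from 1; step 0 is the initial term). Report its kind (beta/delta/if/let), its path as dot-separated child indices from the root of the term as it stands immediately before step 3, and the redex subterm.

Answer: let at 1.0 : (let z = 8 in z)

Trace:
step 0: ((let x = (let y = true in 7) in 9) - ((let z = 8 in z) - (8 * 6)))
step 1: [let@0.0] ((let x = 7 in 9) - ((let z = 8 in z) - (8 * 6)))
step 2: [let@0] (9 - ((let z = 8 in z) - (8 * 6)))
step 3: [let@1.0] (9 - (8 - (8 * 6)))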